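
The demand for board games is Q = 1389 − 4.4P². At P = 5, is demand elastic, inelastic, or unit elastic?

inelastic

At P = 5, Q = 1279.
dQ/dP = −2·4.4·P = −44.
Point elasticity E = (dQ/dP)·(P/Q) = -44 × 5/1279 ≈ -0.172.
|E| ≈ 0.172 < 1, so demand is inelastic.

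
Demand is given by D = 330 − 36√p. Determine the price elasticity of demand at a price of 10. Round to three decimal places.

At p = 10, D = 216.158.
dD/dp = −36/(2√p) = −36/(2·3.1623).
Point elasticity E = (dD/dp)·(p/D) = -5.6921 × 10/216.158 ≈ -0.263.
|E| < 1, so demand is inelastic at this price.

-0.263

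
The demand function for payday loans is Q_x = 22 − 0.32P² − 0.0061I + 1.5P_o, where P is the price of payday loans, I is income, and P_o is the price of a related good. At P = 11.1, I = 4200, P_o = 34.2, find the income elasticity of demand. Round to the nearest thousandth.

Substituting, Q_x = 22 − 0.32(11.1)² − 0.0061(4200) + 1.5(34.2) = 22 − 39.4272 − 25.62 + 51.3 = 8.2528.
∂Q_x/∂I = −0.0061, so E_I = -0.0061·(4200/8.2528) ≈ -3.104.
E_I < 0: inferior good.

-3.104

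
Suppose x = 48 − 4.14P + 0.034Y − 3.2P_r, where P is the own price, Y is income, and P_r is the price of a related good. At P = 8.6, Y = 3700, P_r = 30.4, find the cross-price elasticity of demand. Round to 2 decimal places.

Substituting, x = 48 − 4.14(8.6) + 0.034(3700) − 3.2(30.4) = 48 − 35.604 + 125.8 − 97.28 = 40.916.
∂x/∂P_r = −3.2, so E_xy = -3.2·(30.4/40.916) ≈ -2.38.
E_xy < 0: the goods are complements.

-2.38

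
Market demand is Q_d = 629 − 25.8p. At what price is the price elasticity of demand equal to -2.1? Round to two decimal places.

16.52

Set −bp/(a − bp) = −2.1 ⇒ bp = 2.1(a − bp) ⇒ bp(1+2.1) = 2.1·a.
p = 2.1·629/(25.8·3.1) ≈ 16.52.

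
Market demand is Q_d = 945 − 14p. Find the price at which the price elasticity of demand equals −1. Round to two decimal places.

For linear demand Q_d = a − bp, E = −bp/(a − bp). |E| = 1 ⇒ bp = a − bp ⇒ p = a/(2b).
p = 945/(2·14) = 33.75.

33.75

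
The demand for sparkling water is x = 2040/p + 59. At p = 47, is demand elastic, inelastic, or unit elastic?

inelastic

At p = 47, x = 102.4043.
dx/dp = −2040/p² = −0.9235.
Point elasticity E = (dx/dp)·(p/x) = -0.9235 × 47/102.4043 ≈ -0.424.
|E| ≈ 0.424 < 1, so demand is inelastic.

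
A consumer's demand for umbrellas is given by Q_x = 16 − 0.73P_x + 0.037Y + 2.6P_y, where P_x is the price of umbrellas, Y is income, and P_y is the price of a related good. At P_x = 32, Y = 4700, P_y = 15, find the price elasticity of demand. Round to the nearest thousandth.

-0.114

Evaluating quantity at (P_x, Y, P_y) gives Q_x = 16 − 0.73(32) + 0.037(4700) + 2.6(15) = 16 − 23.36 + 173.9 + 39 = 205.54.
∂Q_x/∂P_x = −0.73, so E_p = (−0.73)·(32/205.54) ≈ -0.114.
|E_p| < 1: demand is inelastic.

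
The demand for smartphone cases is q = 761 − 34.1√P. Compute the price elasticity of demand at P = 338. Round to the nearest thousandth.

At P = 338, q = 134.0791.
dq/dP = −34.1/(2√P) = −34.1/(2·18.3848).
Point elasticity E = (dq/dP)·(P/q) = -0.9274 × 338/134.0791 ≈ -2.338.
|E| > 1, so demand is elastic at this price.

-2.338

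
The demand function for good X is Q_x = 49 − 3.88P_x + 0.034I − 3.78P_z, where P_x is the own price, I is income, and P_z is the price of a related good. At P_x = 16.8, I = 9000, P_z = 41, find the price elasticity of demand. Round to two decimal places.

First evaluate Q_x: 49 − 3.88(16.8) + 0.034(9000) − 3.78(41) = 49 − 65.184 + 306 − 154.98 = 134.836.
∂Q_x/∂P_x = −3.88, so E_p = (−3.88)·(16.8/134.836) ≈ -0.48.
|E_p| < 1: demand is inelastic.

-0.48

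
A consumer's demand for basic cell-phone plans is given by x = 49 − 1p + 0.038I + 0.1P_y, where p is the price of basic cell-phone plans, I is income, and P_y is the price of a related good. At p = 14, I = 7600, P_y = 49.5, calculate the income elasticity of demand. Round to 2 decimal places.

Evaluating quantity at (p, I, P_y) gives x = 49 − 1(14) + 0.038(7600) + 0.1(49.5) = 49 − 14 + 288.8 + 4.95 = 328.75.
∂x/∂I = +0.038, so E_I = 0.038·(7600/328.75) ≈ 0.88.
E_I ∈ (0,1): normal good (necessity).

0.88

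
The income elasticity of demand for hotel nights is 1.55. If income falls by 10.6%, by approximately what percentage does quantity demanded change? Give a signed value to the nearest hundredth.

%ΔQ ≈ E × %ΔI = (1.55) × (-10.6%) = -16.43%.

-16.43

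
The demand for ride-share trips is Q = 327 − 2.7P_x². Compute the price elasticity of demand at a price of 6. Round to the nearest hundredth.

At P_x = 6, Q = 229.8.
dQ/dP_x = −2·2.7·P_x = −32.4.
Point elasticity E = (dQ/dP_x)·(P_x/Q) = -32.4 × 6/229.8 ≈ -0.85.
|E| < 1, so demand is inelastic at this price.

-0.85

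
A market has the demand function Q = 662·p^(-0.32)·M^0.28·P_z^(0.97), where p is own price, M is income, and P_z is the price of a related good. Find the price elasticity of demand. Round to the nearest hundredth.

For a Cobb–Douglas (constant-elasticity) form Q = A·p^α·…, the elasticity with respect to p equals the exponent α at every point.
Here the exponent on p is -0.32, so the price elasticity of demand is -0.32.

-0.32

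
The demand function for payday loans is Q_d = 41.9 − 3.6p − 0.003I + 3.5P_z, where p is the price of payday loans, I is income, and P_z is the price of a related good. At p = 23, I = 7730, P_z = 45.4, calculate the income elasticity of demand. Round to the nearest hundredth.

At the given point, Q_d = 41.9 − 3.6(23) − 0.003(7730) + 3.5(45.4) = 41.9 − 82.8 − 23.19 + 158.9 = 94.81.
∂Q_d/∂I = −0.003, so E_I = -0.003·(7730/94.81) ≈ -0.24.
E_I < 0: inferior good.

-0.24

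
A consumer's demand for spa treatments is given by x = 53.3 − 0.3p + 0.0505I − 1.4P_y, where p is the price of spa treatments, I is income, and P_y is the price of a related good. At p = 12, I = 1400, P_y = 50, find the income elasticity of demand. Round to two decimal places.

1.40

Substituting, x = 53.3 − 0.3(12) + 0.0505(1400) − 1.4(50) = 53.3 − 3.6 + 70.7 − 70 = 50.4.
∂x/∂I = +0.0505, so E_I = 0.0505·(1400/50.4) ≈ 1.40.
E_I > 1: normal good (luxury).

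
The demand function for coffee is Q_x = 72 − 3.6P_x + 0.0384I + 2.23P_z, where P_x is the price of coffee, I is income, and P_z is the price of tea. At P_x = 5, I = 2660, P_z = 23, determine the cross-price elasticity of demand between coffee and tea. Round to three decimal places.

First evaluate Q_x: 72 − 3.6(5) + 0.0384(2660) + 2.23(23) = 72 − 18 + 102.144 + 51.29 = 207.434.
∂Q_x/∂P_z = +2.23, so E_xy = 2.23·(23/207.434) ≈ 0.247.
E_xy > 0: the goods are substitutes.

0.247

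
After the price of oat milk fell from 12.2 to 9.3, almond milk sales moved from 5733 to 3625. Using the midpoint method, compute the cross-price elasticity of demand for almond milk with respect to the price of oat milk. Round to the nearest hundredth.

%ΔQ_x = (3625 − 5733)/[(5733+3625)/2] = -2108/4679 ≈ -0.4505.
%ΔP_y = (9.3 − 12.2)/[(12.2+9.3)/2] ≈ -0.2698.
E_xy = -0.4505/-0.2698 ≈ 1.67.
E_xy > 0, so almond milk and oat milk are substitutes.

1.67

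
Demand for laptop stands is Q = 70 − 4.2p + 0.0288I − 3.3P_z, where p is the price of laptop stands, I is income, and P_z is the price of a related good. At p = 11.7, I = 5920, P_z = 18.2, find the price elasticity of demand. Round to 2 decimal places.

-0.37

Q = 70 − 4.2(11.7) + 0.0288(5920) − 3.3(18.2) = 70 − 49.14 + 170.496 − 60.06 = 131.296.
∂Q/∂p = −4.2, so E_p = (−4.2)·(11.7/131.296) ≈ -0.37.
|E_p| < 1: demand is inelastic.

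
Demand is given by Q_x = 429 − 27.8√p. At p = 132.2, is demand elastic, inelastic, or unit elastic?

At p = 132.2, Q_x = 109.3604.
dQ_x/dp = −27.8/(2√p) = −27.8/(2·11.4978).
Point elasticity E = (dQ_x/dp)·(p/Q_x) = -1.2089 × 132.2/109.3604 ≈ -1.461.
|E| ≈ 1.461 > 1, so demand is elastic.

elastic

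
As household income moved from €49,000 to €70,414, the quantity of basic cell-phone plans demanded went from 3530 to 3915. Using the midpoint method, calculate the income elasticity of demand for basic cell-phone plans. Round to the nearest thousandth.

%ΔQ = (3915 − 3530)/[(3530+3915)/2] = 385/3722.5 ≈ 0.1034.
%ΔY = (70,414 − 49,000)/[(49,000+70,414)/2] = 21414/59707 ≈ 0.3587.
E_I = %ΔQ/%ΔY ≈ 0.288.
E_I ∈ (0,1): normal good (necessity).

0.288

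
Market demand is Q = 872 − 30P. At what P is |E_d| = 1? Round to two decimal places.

14.53

For linear demand Q = a − bP, E = −bP/(a − bP). |E| = 1 ⇒ bP = a − bP ⇒ P = a/(2b).
P = 872/(2·30) ≈ 14.53.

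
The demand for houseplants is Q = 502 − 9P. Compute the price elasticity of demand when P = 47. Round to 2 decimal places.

At P = 47, Q = 79.
dQ/dP = −9.
Point elasticity E = (dQ/dP)·(P/Q) = -9 × 47/79 ≈ -5.35.
|E| > 1, so demand is elastic at this price.

-5.35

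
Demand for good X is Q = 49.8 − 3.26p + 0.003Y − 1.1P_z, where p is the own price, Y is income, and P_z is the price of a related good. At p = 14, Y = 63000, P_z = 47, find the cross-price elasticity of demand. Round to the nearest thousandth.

-0.365

First evaluate Q: 49.8 − 3.26(14) + 0.003(63000) − 1.1(47) = 49.8 − 45.64 + 189 − 51.7 = 141.46.
∂Q/∂P_z = −1.1, so E_xy = -1.1·(47/141.46) ≈ -0.365.
E_xy < 0: the goods are complements.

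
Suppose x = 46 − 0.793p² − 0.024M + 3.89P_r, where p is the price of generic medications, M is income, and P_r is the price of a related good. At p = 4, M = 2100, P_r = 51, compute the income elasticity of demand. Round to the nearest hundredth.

-0.28

Substituting, x = 46 − 0.793(4)² − 0.024(2100) + 3.89(51) = 46 − 12.688 − 50.4 + 198.39 = 181.302.
∂x/∂M = −0.024, so E_I = -0.024·(2100/181.302) ≈ -0.28.
E_I < 0: inferior good.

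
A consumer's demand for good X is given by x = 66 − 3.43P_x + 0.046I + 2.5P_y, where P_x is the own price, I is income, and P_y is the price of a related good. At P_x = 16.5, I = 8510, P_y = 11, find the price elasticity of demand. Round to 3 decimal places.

First evaluate x: 66 − 3.43(16.5) + 0.046(8510) + 2.5(11) = 66 − 56.595 + 391.46 + 27.5 = 428.365.
∂x/∂P_x = −3.43, so E_p = (−3.43)·(16.5/428.365) ≈ -0.132.
|E_p| < 1: demand is inelastic.

-0.132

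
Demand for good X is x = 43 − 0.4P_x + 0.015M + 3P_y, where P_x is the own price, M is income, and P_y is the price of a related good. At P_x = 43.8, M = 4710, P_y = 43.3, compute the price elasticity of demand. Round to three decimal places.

-0.078

x = 43 − 0.4(43.8) + 0.015(4710) + 3(43.3) = 43 − 17.52 + 70.65 + 129.9 = 226.03.
∂x/∂P_x = −0.4, so E_p = (−0.4)·(43.8/226.03) ≈ -0.078.
|E_p| < 1: demand is inelastic.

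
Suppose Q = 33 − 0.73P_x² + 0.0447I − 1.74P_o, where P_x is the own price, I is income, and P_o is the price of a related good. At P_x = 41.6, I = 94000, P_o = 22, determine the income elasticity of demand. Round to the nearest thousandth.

1.432

First evaluate Q: 33 − 0.73(41.6)² + 0.0447(94000) − 1.74(22) = 33 − 1263.3088 + 4201.8 − 38.28 = 2933.2112.
∂Q/∂I = +0.0447, so E_I = 0.0447·(94000/2933.2112) ≈ 1.432.
E_I > 1: normal good (luxury).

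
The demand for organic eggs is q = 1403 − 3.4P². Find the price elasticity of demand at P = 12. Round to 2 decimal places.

-1.07

At P = 12, q = 913.4.
dq/dP = −2·3.4·P = −81.6.
Point elasticity E = (dq/dP)·(P/q) = -81.6 × 12/913.4 ≈ -1.07.
|E| > 1, so demand is elastic at this price.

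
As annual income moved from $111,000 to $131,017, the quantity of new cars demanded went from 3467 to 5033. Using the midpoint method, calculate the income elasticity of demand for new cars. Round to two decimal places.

%ΔQ = (5033 − 3467)/[(3467+5033)/2] = 1566/4250 ≈ 0.3685.
%ΔI = (131,017 − 111,000)/[(111,000+131,017)/2] = 20017/121008.5 ≈ 0.1654.
E_I = %ΔQ/%ΔI ≈ 2.23.
E_I > 1: normal good (luxury).

2.23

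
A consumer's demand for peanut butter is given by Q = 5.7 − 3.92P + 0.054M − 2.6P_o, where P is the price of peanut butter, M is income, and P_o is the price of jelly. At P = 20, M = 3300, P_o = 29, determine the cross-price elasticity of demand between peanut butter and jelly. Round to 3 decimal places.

Q = 5.7 − 3.92(20) + 0.054(3300) − 2.6(29) = 5.7 − 78.4 + 178.2 − 75.4 = 30.1.
∂Q/∂P_o = −2.6, so E_xy = -2.6·(29/30.1) ≈ -2.505.
E_xy < 0: the goods are complements.

-2.505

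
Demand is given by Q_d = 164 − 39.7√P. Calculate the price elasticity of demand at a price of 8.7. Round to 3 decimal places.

-1.248

At P = 8.7, Q_d = 46.9018.
dQ_d/dP = −39.7/(2√P) = −39.7/(2·2.9496).
Point elasticity E = (dQ_d/dP)·(P/Q_d) = -6.7298 × 8.7/46.9018 ≈ -1.248.
|E| > 1, so demand is elastic at this price.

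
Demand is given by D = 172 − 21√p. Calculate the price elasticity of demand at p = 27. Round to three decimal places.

At p = 27, D = 62.8808.
dD/dp = −21/(2√p) = −21/(2·5.1962).
Point elasticity E = (dD/dp)·(p/D) = -2.0207 × 27/62.8808 ≈ -0.868.
|E| < 1, so demand is inelastic at this price.

-0.868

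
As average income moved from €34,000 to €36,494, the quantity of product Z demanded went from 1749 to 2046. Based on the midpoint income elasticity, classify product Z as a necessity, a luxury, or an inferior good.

%ΔQ = (2046 − 1749)/[(1749+2046)/2] = 297/1897.5 ≈ 0.1565.
%ΔI = (36,494 − 34,000)/[(34,000+36,494)/2] = 2494/35247 ≈ 0.0708.
E_I = %ΔQ/%ΔI ≈ 2.212.
E_I > 1: normal good (luxury).

luxury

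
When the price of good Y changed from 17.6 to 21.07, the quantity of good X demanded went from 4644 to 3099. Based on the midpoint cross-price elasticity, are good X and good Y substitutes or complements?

%ΔQ_x = (3099 − 4644)/[(4644+3099)/2] = -1545/3871.5 ≈ -0.3991.
%ΔP_y = (21.07 − 17.6)/[(17.6+21.07)/2] ≈ 0.1795.
E_xy = -0.3991/0.1795 ≈ -2.224.
E_xy < 0, so the goods are complements.

complements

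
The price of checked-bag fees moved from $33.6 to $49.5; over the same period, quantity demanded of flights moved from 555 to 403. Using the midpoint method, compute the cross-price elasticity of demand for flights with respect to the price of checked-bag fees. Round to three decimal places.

%ΔQ_x = (403 − 555)/[(555+403)/2] = -152/479 ≈ -0.3173.
%ΔP_y = (49.5 − 33.6)/[(33.6+49.5)/2] ≈ 0.3827.
E_xy = -0.3173/0.3827 ≈ -0.829.
E_xy < 0, so flights and checked-bag fees are complements.

-0.829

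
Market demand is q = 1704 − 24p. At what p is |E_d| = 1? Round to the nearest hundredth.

For linear demand q = a − bp, E = −bp/(a − bp). |E| = 1 ⇒ bp = a − bp ⇒ p = a/(2b).
p = 1704/(2·24) = 35.50.

35.50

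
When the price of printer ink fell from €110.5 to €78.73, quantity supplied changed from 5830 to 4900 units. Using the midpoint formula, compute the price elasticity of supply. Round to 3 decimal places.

%ΔQ = (4900 − 5830)/[(5830 + 4900)/2] = -930/5365 ≈ -0.1733.
%Δp = (78.73 − 110.5)/[(110.5 + 78.73)/2] = -31.77/94.615 ≈ -0.3358.
Arc elasticity E = %ΔQ/%Δp ≈ -0.1733/-0.3358 ≈ 0.516.
|E| < 1: supply is inelastic over this range.

0.516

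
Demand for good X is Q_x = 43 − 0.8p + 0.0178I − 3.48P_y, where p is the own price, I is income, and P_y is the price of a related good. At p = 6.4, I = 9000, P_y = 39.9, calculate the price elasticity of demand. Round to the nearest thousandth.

-0.086

Q_x = 43 − 0.8(6.4) + 0.0178(9000) − 3.48(39.9) = 43 − 5.12 + 160.2 − 138.852 = 59.228.
∂Q_x/∂p = −0.8, so E_p = (−0.8)·(6.4/59.228) ≈ -0.086.
|E_p| < 1: demand is inelastic.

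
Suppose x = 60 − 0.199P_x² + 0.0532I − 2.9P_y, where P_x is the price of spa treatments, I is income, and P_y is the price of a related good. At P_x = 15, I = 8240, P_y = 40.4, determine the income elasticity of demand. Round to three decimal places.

First evaluate x: 60 − 0.199(15)² + 0.0532(8240) − 2.9(40.4) = 60 − 44.775 + 438.368 − 117.16 = 336.433.
∂x/∂I = +0.0532, so E_I = 0.0532·(8240/336.433) ≈ 1.303.
E_I > 1: normal good (luxury).

1.303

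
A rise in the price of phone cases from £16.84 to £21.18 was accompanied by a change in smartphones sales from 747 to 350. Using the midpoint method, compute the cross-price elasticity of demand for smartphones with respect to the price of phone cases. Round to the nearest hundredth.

%ΔQ_x = (350 − 747)/[(747+350)/2] = -397/548.5 ≈ -0.7238.
%ΔP_y = (21.18 − 16.84)/[(16.84+21.18)/2] ≈ 0.2283.
E_xy = -0.7238/0.2283 ≈ -3.17.
E_xy < 0, so smartphones and phone cases are complements.

-3.17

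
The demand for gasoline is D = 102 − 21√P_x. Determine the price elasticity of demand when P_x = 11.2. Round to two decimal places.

At P_x = 11.2, D = 31.7206.
dD/dP_x = −21/(2√P_x) = −21/(2·3.3466).
Point elasticity E = (dD/dP_x)·(P_x/D) = -3.1375 × 11.2/31.7206 ≈ -1.11.
|E| > 1, so demand is elastic at this price.

-1.11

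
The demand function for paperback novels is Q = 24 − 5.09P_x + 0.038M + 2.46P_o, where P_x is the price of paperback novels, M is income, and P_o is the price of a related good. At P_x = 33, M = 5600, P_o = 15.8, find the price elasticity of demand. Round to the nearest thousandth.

-1.560

Q = 24 − 5.09(33) + 0.038(5600) + 2.46(15.8) = 24 − 167.97 + 212.8 + 38.868 = 107.698.
∂Q/∂P_x = −5.09, so E_p = (−5.09)·(33/107.698) ≈ -1.560.
|E_p| > 1: demand is elastic.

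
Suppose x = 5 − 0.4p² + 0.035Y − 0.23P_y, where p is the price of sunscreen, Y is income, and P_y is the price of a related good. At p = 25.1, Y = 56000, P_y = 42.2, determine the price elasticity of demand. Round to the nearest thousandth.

First evaluate x: 5 − 0.4(25.1)² + 0.035(56000) − 0.23(42.2) = 5 − 252.004 + 1960 − 9.706 = 1703.29.
∂x/∂p = −2·0.4·p = -20.08, so E_p = -20.08·(25.1/1703.29) ≈ -0.296.
|E_p| < 1: demand is inelastic.

-0.296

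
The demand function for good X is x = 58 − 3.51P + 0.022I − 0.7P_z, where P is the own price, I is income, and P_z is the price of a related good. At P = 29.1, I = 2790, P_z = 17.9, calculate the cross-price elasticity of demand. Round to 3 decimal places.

-2.661

Substituting, x = 58 − 3.51(29.1) + 0.022(2790) − 0.7(17.9) = 58 − 102.141 + 61.38 − 12.53 = 4.709.
∂x/∂P_z = −0.7, so E_xy = -0.7·(17.9/4.709) ≈ -2.661.
E_xy < 0: the goods are complements.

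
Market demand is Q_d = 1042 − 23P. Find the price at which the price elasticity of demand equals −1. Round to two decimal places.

22.65

For linear demand Q_d = a − bP, E = −bP/(a − bP). |E| = 1 ⇒ bP = a − bP ⇒ P = a/(2b).
P = 1042/(2·23) ≈ 22.65.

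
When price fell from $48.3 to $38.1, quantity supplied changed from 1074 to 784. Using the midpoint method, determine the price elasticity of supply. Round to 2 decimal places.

1.32

%Δq = (784 − 1074)/[(1074 + 784)/2] = -290/929 ≈ -0.3122.
%ΔP = (38.1 − 48.3)/[(48.3 + 38.1)/2] = -10.2/43.2 ≈ -0.2361.
Arc elasticity E = %Δq/%ΔP ≈ -0.3122/-0.2361 ≈ 1.32.
|E| > 1: supply is elastic over this range.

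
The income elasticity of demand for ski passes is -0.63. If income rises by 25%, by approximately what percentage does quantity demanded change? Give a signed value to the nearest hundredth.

-15.75

%ΔQ ≈ E × %ΔI = (-0.63) × (25%) = -15.75%.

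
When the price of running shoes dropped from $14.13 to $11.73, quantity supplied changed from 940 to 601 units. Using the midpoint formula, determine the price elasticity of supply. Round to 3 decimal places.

2.370

%ΔQ = (601 − 940)/[(940 + 601)/2] = -339/770.5 ≈ -0.4400.
%ΔP = (11.73 − 14.13)/[(14.13 + 11.73)/2] = -2.4/12.93 ≈ -0.1856.
Arc elasticity E = %ΔQ/%ΔP ≈ -0.4400/-0.1856 ≈ 2.370.
|E| > 1: supply is elastic over this range.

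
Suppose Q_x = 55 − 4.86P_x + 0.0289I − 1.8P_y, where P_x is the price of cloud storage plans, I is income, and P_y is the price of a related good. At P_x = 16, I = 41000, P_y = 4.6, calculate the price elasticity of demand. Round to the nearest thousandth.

-0.067

First evaluate Q_x: 55 − 4.86(16) + 0.0289(41000) − 1.8(4.6) = 55 − 77.76 + 1184.9 − 8.28 = 1153.86.
∂Q_x/∂P_x = −4.86, so E_p = (−4.86)·(16/1153.86) ≈ -0.067.
|E_p| < 1: demand is inelastic.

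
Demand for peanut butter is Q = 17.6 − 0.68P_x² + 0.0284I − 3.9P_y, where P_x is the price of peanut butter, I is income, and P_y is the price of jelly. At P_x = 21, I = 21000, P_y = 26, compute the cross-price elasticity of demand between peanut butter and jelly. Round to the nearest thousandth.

Substituting, Q = 17.6 − 0.68(21)² + 0.0284(21000) − 3.9(26) = 17.6 − 299.88 + 596.4 − 101.4 = 212.72.
∂Q/∂P_y = −3.9, so E_xy = -3.9·(26/212.72) ≈ -0.477.
E_xy < 0: the goods are complements.

-0.477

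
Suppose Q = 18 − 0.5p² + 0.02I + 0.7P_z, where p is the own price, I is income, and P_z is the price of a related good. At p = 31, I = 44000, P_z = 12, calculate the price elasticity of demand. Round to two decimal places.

-2.26

Substituting, Q = 18 − 0.5(31)² + 0.02(44000) + 0.7(12) = 18 − 480.5 + 880 + 8.4 = 425.9.
∂Q/∂p = −2·0.5·p = -31, so E_p = -31·(31/425.9) ≈ -2.26.
|E_p| > 1: demand is elastic.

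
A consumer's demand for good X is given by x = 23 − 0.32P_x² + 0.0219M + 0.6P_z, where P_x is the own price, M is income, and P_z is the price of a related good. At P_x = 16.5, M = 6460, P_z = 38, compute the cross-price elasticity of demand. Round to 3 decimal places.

Evaluating quantity at (P_x, M, P_z) gives x = 23 − 0.32(16.5)² + 0.0219(6460) + 0.6(38) = 23 − 87.12 + 141.474 + 22.8 = 100.154.
∂x/∂P_z = +0.6, so E_xy = 0.6·(38/100.154) ≈ 0.228.
E_xy > 0: the goods are substitutes.

0.228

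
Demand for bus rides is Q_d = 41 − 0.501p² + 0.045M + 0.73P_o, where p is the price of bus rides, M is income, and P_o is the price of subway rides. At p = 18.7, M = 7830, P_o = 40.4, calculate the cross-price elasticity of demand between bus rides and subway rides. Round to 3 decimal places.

First evaluate Q_d: 41 − 0.501(18.7)² + 0.045(7830) + 0.73(40.4) = 41 − 175.1947 + 352.35 + 29.492 = 247.6473.
∂Q_d/∂P_o = +0.73, so E_xy = 0.73·(40.4/247.6473) ≈ 0.119.
E_xy > 0: the goods are substitutes.

0.119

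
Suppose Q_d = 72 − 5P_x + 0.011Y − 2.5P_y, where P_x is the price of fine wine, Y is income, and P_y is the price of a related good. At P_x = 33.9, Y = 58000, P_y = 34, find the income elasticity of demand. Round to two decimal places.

1.40

At the given point, Q_d = 72 − 5(33.9) + 0.011(58000) − 2.5(34) = 72 − 169.5 + 638 − 85 = 455.5.
∂Q_d/∂Y = +0.011, so E_I = 0.011·(58000/455.5) ≈ 1.40.
E_I > 1: normal good (luxury).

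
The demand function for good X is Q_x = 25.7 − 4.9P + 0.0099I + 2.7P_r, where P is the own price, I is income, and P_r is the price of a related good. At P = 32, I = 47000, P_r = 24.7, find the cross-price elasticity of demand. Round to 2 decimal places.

0.17

Q_x = 25.7 − 4.9(32) + 0.0099(47000) + 2.7(24.7) = 25.7 − 156.8 + 465.3 + 66.69 = 400.89.
∂Q_x/∂P_r = +2.7, so E_xy = 2.7·(24.7/400.89) ≈ 0.17.
E_xy > 0: the goods are substitutes.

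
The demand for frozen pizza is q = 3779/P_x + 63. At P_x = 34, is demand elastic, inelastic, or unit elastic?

At P_x = 34, q = 174.1471.
dq/dP_x = −3779/P_x² = −3.269.
Point elasticity E = (dq/dP_x)·(P_x/q) = -3.269 × 34/174.1471 ≈ -0.638.
|E| ≈ 0.638 < 1, so demand is inelastic.

inelastic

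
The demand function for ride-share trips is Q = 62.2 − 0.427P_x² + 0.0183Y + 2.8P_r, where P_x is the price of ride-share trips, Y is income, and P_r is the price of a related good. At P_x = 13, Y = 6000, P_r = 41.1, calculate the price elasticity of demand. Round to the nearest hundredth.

Evaluating quantity at (P_x, Y, P_r) gives Q = 62.2 − 0.427(13)² + 0.0183(6000) + 2.8(41.1) = 62.2 − 72.163 + 109.8 + 115.08 = 214.917.
∂Q/∂P_x = −2·0.427·P_x = -11.102, so E_p = -11.102·(13/214.917) ≈ -0.67.
|E_p| < 1: demand is inelastic.

-0.67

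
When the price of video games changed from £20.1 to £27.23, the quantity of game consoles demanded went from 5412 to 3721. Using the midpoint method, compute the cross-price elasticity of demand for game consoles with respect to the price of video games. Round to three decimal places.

%ΔQ_x = (3721 − 5412)/[(5412+3721)/2] = -1691/4566.5 ≈ -0.3703.
%ΔP_y = (27.23 − 20.1)/[(20.1+27.23)/2] ≈ 0.3013.
E_xy = -0.3703/0.3013 ≈ -1.229.
E_xy < 0, so game consoles and video games are complements.

-1.229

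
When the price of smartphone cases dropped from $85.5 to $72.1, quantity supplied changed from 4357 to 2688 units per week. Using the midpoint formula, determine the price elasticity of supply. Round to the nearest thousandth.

%Δq = (2688 − 4357)/[(4357 + 2688)/2] = -1669/3522.5 ≈ -0.4738.
%Δp = (72.1 − 85.5)/[(85.5 + 72.1)/2] = -13.4/78.8 ≈ -0.1701.
Arc elasticity E = %Δq/%Δp ≈ -0.4738/-0.1701 ≈ 2.786.
|E| > 1: supply is elastic over this range.

2.786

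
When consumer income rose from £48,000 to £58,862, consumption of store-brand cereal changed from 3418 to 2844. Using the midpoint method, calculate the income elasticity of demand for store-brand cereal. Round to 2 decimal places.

-0.90

%ΔQ = (2844 − 3418)/[(3418+2844)/2] = -574/3131 ≈ -0.1833.
%ΔI = (58,862 − 48,000)/[(48,000+58,862)/2] = 10862/53431 ≈ 0.2033.
E_I = %ΔQ/%ΔI ≈ -0.90.
E_I < 0: inferior good.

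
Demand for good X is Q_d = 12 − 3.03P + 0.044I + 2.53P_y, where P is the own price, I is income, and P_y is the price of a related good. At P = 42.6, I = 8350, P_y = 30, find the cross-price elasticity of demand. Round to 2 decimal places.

First evaluate Q_d: 12 − 3.03(42.6) + 0.044(8350) + 2.53(30) = 12 − 129.078 + 367.4 + 75.9 = 326.222.
∂Q_d/∂P_y = +2.53, so E_xy = 2.53·(30/326.222) ≈ 0.23.
E_xy > 0: the goods are substitutes.

0.23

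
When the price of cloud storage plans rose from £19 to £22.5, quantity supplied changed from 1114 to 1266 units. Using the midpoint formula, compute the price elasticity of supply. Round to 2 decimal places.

%ΔQ = (1266 − 1114)/[(1114 + 1266)/2] = 152/1190 ≈ 0.1277.
%Δp = (22.5 − 19)/[(19 + 22.5)/2] = 3.5/20.75 ≈ 0.1687.
Arc elasticity E = %ΔQ/%Δp ≈ 0.1277/0.1687 ≈ 0.76.
|E| < 1: supply is inelastic over this range.

0.76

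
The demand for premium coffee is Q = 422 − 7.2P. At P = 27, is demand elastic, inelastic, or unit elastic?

At P = 27, Q = 227.6.
dQ/dP = −7.2.
Point elasticity E = (dQ/dP)·(P/Q) = -7.2 × 27/227.6 ≈ -0.854.
|E| ≈ 0.854 < 1, so demand is inelastic.

inelastic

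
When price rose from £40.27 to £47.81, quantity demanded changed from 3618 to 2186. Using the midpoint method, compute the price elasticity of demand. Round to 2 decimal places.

-2.88

%Δq = (2186 − 3618)/[(3618 + 2186)/2] = -1432/2902 ≈ -0.4935.
%Δp = (47.81 − 40.27)/[(40.27 + 47.81)/2] = 7.54/44.04 ≈ 0.1712.
Arc elasticity E = %Δq/%Δp ≈ -0.4935/0.1712 ≈ -2.88.
|E| > 1: demand is elastic over this range.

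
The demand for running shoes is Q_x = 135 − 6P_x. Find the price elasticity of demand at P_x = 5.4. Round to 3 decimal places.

At P_x = 5.4, Q_x = 102.6.
dQ_x/dP_x = −6.
Point elasticity E = (dQ_x/dP_x)·(P_x/Q_x) = -6 × 5.4/102.6 ≈ -0.316.
|E| < 1, so demand is inelastic at this price.

-0.316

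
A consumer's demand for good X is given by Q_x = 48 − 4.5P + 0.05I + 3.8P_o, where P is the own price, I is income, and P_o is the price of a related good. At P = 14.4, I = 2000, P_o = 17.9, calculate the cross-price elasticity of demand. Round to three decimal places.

First evaluate Q_x: 48 − 4.5(14.4) + 0.05(2000) + 3.8(17.9) = 48 − 64.8 + 100 + 68.02 = 151.22.
∂Q_x/∂P_o = +3.8, so E_xy = 3.8·(17.9/151.22) ≈ 0.450.
E_xy > 0: the goods are substitutes.

0.450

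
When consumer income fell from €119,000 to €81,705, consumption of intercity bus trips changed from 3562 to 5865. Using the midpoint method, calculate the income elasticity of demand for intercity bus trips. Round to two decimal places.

%ΔQ = (5865 − 3562)/[(3562+5865)/2] = 2303/4713.5 ≈ 0.4886.
%ΔI = (81,705 − 119,000)/[(119,000+81,705)/2] = -37295/100352.5 ≈ -0.3716.
E_I = %ΔQ/%ΔI ≈ -1.31.
E_I < 0: inferior good.

-1.31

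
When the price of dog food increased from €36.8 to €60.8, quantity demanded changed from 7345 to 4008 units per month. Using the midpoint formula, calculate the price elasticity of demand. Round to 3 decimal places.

%Δq = (4008 − 7345)/[(7345 + 4008)/2] = -3337/5676.5 ≈ -0.5879.
%Δp = (60.8 − 36.8)/[(36.8 + 60.8)/2] = 24/48.8 ≈ 0.4918.
Arc elasticity E = %Δq/%Δp ≈ -0.5879/0.4918 ≈ -1.195.
|E| > 1: demand is elastic over this range.

-1.195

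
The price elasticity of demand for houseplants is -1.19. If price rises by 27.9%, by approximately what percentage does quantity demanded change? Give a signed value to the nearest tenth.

-33.2

%ΔQ ≈ E × %ΔP = (-1.19) × (27.9%) ≈ -33.2%.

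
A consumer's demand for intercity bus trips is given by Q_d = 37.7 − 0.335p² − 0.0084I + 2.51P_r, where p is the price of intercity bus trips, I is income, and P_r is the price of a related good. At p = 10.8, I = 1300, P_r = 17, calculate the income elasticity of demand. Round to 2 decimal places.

First evaluate Q_d: 37.7 − 0.335(10.8)² − 0.0084(1300) + 2.51(17) = 37.7 − 39.0744 − 10.92 + 42.67 = 30.3756.
∂Q_d/∂I = −0.0084, so E_I = -0.0084·(1300/30.3756) ≈ -0.36.
E_I < 0: inferior good.

-0.36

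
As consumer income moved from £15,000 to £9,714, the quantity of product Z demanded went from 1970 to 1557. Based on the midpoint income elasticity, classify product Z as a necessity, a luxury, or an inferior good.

%ΔQ = (1557 − 1970)/[(1970+1557)/2] = -413/1763.5 ≈ -0.2342.
%ΔI = (9,714 − 15,000)/[(15,000+9,714)/2] = -5286/12357 ≈ -0.4278.
E_I = %ΔQ/%ΔI ≈ 0.547.
E_I ∈ (0,1): normal good (necessity).

necessity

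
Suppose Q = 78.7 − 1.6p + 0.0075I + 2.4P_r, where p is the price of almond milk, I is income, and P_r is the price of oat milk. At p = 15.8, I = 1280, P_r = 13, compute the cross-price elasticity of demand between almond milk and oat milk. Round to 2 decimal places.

0.33

Evaluating quantity at (p, I, P_r) gives Q = 78.7 − 1.6(15.8) + 0.0075(1280) + 2.4(13) = 78.7 − 25.28 + 9.6 + 31.2 = 94.22.
∂Q/∂P_r = +2.4, so E_xy = 2.4·(13/94.22) ≈ 0.33.
E_xy > 0: the goods are substitutes.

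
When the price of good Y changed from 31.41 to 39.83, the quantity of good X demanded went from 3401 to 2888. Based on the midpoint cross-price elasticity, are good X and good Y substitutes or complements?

complements

%ΔQ_x = (2888 − 3401)/[(3401+2888)/2] = -513/3144.5 ≈ -0.1631.
%ΔP_y = (39.83 − 31.41)/[(31.41+39.83)/2] ≈ 0.2364.
E_xy = -0.1631/0.2364 ≈ -0.690.
E_xy < 0, so the goods are complements.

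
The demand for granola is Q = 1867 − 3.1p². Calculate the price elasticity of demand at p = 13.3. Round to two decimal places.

-0.83

At p = 13.3, Q = 1318.641.
dQ/dp = −2·3.1·p = −82.46.
Point elasticity E = (dQ/dp)·(p/Q) = -82.46 × 13.3/1318.641 ≈ -0.83.
|E| < 1, so demand is inelastic at this price.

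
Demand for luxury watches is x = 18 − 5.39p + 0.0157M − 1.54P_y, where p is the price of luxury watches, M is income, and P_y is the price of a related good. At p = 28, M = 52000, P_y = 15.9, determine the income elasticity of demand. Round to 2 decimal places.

1.24

x = 18 − 5.39(28) + 0.0157(52000) − 1.54(15.9) = 18 − 150.92 + 816.4 − 24.486 = 658.994.
∂x/∂M = +0.0157, so E_I = 0.0157·(52000/658.994) ≈ 1.24.
E_I > 1: normal good (luxury).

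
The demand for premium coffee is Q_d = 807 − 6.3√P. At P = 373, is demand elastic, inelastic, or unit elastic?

inelastic

At P = 373, Q_d = 685.3268.
dQ_d/dP = −6.3/(2√P) = −6.3/(2·19.3132).
Point elasticity E = (dQ_d/dP)·(P/Q_d) = -0.1631 × 373/685.3268 ≈ -0.089.
|E| ≈ 0.089 < 1, so demand is inelastic.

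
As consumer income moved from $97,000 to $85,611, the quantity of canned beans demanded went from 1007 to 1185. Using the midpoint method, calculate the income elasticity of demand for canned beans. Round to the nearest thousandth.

-1.302

%ΔQ = (1185 − 1007)/[(1007+1185)/2] = 178/1096 ≈ 0.1624.
%ΔI = (85,611 − 97,000)/[(97,000+85,611)/2] = -11389/91305.5 ≈ -0.1247.
E_I = %ΔQ/%ΔI ≈ -1.302.
E_I < 0: inferior good.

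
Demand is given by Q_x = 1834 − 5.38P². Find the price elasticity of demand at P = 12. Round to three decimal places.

At P = 12, Q_x = 1059.28.
dQ_x/dP = −2·5.38·P = −129.12.
Point elasticity E = (dQ_x/dP)·(P/Q_x) = -129.12 × 12/1059.28 ≈ -1.463.
|E| > 1, so demand is elastic at this price.

-1.463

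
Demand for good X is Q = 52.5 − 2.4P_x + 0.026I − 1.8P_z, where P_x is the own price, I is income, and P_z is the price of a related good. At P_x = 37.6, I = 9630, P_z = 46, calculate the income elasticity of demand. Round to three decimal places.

Substituting, Q = 52.5 − 2.4(37.6) + 0.026(9630) − 1.8(46) = 52.5 − 90.24 + 250.38 − 82.8 = 129.84.
∂Q/∂I = +0.026, so E_I = 0.026·(9630/129.84) ≈ 1.928.
E_I > 1: normal good (luxury).

1.928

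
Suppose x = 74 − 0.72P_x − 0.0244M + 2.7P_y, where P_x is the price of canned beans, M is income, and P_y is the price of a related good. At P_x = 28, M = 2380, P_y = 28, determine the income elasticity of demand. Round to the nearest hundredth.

Substituting, x = 74 − 0.72(28) − 0.0244(2380) + 2.7(28) = 74 − 20.16 − 58.072 + 75.6 = 71.368.
∂x/∂M = −0.0244, so E_I = -0.0244·(2380/71.368) ≈ -0.81.
E_I < 0: inferior good.

-0.81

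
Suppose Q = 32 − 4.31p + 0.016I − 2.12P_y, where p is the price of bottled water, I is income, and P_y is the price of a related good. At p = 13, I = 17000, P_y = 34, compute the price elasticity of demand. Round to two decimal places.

Q = 32 − 4.31(13) + 0.016(17000) − 2.12(34) = 32 − 56.03 + 272 − 72.08 = 175.89.
∂Q/∂p = −4.31, so E_p = (−4.31)·(13/175.89) ≈ -0.32.
|E_p| < 1: demand is inelastic.

-0.32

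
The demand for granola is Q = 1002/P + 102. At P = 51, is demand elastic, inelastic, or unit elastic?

inelastic

At P = 51, Q = 121.6471.
dQ/dP = −1002/P² = −0.3852.
Point elasticity E = (dQ/dP)·(P/Q) = -0.3852 × 51/121.6471 ≈ -0.162.
|E| ≈ 0.162 < 1, so demand is inelastic.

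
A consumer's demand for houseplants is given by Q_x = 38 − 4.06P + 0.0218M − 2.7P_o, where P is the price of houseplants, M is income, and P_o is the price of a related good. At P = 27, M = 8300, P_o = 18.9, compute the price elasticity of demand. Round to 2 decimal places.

-1.88

Evaluating quantity at (P, M, P_o) gives Q_x = 38 − 4.06(27) + 0.0218(8300) − 2.7(18.9) = 38 − 109.62 + 180.94 − 51.03 = 58.29.
∂Q_x/∂P = −4.06, so E_p = (−4.06)·(27/58.29) ≈ -1.88.
|E_p| > 1: demand is elastic.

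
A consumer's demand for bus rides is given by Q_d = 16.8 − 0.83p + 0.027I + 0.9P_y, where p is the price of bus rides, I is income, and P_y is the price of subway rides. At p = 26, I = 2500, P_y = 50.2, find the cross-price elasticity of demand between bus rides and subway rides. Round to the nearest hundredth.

Substituting, Q_d = 16.8 − 0.83(26) + 0.027(2500) + 0.9(50.2) = 16.8 − 21.58 + 67.5 + 45.18 = 107.9.
∂Q_d/∂P_y = +0.9, so E_xy = 0.9·(50.2/107.9) ≈ 0.42.
E_xy > 0: the goods are substitutes.

0.42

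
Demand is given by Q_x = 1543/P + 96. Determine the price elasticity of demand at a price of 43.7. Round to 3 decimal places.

-0.269

At P = 43.7, Q_x = 131.3089.
dQ_x/dP = −1543/P² = −0.808.
Point elasticity E = (dQ_x/dP)·(P/Q_x) = -0.808 × 43.7/131.3089 ≈ -0.269.
|E| < 1, so demand is inelastic at this price.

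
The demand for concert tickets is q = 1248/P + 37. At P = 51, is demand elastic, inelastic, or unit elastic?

inelastic

At P = 51, q = 61.4706.
dq/dP = −1248/P² = −0.4798.
Point elasticity E = (dq/dP)·(P/q) = -0.4798 × 51/61.4706 ≈ -0.398.
|E| ≈ 0.398 < 1, so demand is inelastic.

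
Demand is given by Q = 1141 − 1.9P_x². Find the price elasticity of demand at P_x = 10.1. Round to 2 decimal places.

-0.41

At P_x = 10.1, Q = 947.181.
dQ/dP_x = −2·1.9·P_x = −38.38.
Point elasticity E = (dQ/dP_x)·(P_x/Q) = -38.38 × 10.1/947.181 ≈ -0.41.
|E| < 1, so demand is inelastic at this price.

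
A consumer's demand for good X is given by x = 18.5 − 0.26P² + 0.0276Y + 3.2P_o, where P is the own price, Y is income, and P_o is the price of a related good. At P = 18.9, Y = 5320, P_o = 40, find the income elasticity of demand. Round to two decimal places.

x = 18.5 − 0.26(18.9)² + 0.0276(5320) + 3.2(40) = 18.5 − 92.8746 + 146.832 + 128 = 200.4574.
∂x/∂Y = +0.0276, so E_I = 0.0276·(5320/200.4574) ≈ 0.73.
E_I ∈ (0,1): normal good (necessity).

0.73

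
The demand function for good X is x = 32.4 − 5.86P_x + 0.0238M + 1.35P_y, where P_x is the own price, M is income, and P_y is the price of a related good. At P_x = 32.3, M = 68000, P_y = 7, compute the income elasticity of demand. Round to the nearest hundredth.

At the given point, x = 32.4 − 5.86(32.3) + 0.0238(68000) + 1.35(7) = 32.4 − 189.278 + 1618.4 + 9.45 = 1470.972.
∂x/∂M = +0.0238, so E_I = 0.0238·(68000/1470.972) ≈ 1.10.
E_I > 1: normal good (luxury).

1.10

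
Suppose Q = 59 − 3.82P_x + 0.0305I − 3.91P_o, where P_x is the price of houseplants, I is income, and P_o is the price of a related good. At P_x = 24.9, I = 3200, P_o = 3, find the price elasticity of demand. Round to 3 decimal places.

Evaluating quantity at (P_x, I, P_o) gives Q = 59 − 3.82(24.9) + 0.0305(3200) − 3.91(3) = 59 − 95.118 + 97.6 − 11.73 = 49.752.
∂Q/∂P_x = −3.82, so E_p = (−3.82)·(24.9/49.752) ≈ -1.912.
|E_p| > 1: demand is elastic.

-1.912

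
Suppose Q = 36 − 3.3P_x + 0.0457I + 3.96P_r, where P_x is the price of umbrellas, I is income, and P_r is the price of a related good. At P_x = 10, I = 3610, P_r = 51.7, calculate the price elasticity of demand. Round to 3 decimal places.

-0.089

First evaluate Q: 36 − 3.3(10) + 0.0457(3610) + 3.96(51.7) = 36 − 33 + 164.977 + 204.732 = 372.709.
∂Q/∂P_x = −3.3, so E_p = (−3.3)·(10/372.709) ≈ -0.089.
|E_p| < 1: demand is inelastic.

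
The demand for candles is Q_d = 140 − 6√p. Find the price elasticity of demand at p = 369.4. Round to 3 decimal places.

At p = 369.4, Q_d = 24.6813.
dQ_d/dp = −6/(2√p) = −6/(2·19.2198).
Point elasticity E = (dQ_d/dp)·(p/Q_d) = -0.1561 × 369.4/24.6813 ≈ -2.336.
|E| > 1, so demand is elastic at this price.

-2.336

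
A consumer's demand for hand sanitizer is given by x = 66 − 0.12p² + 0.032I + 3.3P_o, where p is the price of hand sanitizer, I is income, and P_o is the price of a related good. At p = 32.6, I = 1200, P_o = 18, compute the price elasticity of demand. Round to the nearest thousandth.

Evaluating quantity at (p, I, P_o) gives x = 66 − 0.12(32.6)² + 0.032(1200) + 3.3(18) = 66 − 127.5312 + 38.4 + 59.4 = 36.2688.
∂x/∂p = −2·0.12·p = -7.824, so E_p = -7.824·(32.6/36.2688) ≈ -7.033.
|E_p| > 1: demand is elastic.

-7.033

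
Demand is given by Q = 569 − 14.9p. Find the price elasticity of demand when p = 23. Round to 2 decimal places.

-1.51

At p = 23, Q = 226.3.
dQ/dp = −14.9.
Point elasticity E = (dQ/dp)·(p/Q) = -14.9 × 23/226.3 ≈ -1.51.
|E| > 1, so demand is elastic at this price.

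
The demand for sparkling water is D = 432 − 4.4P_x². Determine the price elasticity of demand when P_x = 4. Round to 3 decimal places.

-0.389

At P_x = 4, D = 361.6.
dD/dP_x = −2·4.4·P_x = −35.2.
Point elasticity E = (dD/dP_x)·(P_x/D) = -35.2 × 4/361.6 ≈ -0.389.
|E| < 1, so demand is inelastic at this price.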